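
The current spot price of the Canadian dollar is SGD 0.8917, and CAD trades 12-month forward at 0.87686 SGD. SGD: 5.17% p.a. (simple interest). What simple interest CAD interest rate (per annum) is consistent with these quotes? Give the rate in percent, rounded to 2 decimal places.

T = 1 year.
F/S = 0.87686/0.8917 = 0.9833576 = (growth of SGD) / (growth of CAD).
SGD growth factor: 1 + 0.0517×1 = 1.051700.
So the CAD growth factor = 1.069499.
(1.069499 − 1)/T = 0.069499, i.e. 6.95%.

6.95%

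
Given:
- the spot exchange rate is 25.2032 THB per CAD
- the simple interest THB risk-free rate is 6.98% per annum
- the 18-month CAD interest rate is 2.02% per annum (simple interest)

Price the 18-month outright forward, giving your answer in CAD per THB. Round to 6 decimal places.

0.037005

T = 18/12 years.
THB growth factor: 1 + 0.0698×18/12 = 1.104700.
Growth of 1 CAD over T: 1 + 0.0202×18/12 = 1.030300.
CIP: F = S · (grow THB)/(grow CAD) = 25.2032 × 1.104700/1.030300 = 27.02317 THB per CAD.
Invert for CAD per THB: 1 / 27.02317 = 0.037005.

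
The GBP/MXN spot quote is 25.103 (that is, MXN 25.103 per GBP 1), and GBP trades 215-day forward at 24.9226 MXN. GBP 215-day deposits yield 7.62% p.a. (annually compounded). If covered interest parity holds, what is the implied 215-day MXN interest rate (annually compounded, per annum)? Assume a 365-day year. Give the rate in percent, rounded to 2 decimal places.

6.31%

T = 215/365 years.
F/S = 24.9226/25.103 = 0.9928136 = (growth of MXN) / (growth of GBP).
The GBP side grows by (1 + 0.0762)^(215/365) = 1.0442062.
So the MXN growth factor = 1.0367021.
Annualise: 1.0367021^(365/215) − 1 = 0.063103 = 6.31%.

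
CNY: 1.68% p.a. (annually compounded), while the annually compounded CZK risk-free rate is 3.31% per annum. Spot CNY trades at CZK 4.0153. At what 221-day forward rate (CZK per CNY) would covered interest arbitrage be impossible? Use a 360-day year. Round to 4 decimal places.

T = 221/360 years.
CZK accumulates by (1 + 0.0331)^(221/360) = 1.0201918.
Growth of 1 CNY over T: (1 + 0.0168)^(221/360) = 1.0102801.
So F = 4.0153 × 1.0201918 / 1.0102801 = 4.054693 (CZK/CNY).

4.0547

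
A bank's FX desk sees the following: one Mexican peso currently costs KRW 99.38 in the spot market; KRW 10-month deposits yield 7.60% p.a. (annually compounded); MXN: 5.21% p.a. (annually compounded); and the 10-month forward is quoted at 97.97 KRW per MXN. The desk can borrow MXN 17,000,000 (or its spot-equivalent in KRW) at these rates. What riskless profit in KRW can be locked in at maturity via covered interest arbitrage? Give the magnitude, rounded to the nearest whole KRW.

T = 10/12 years.
Route A — deposit MXN, sell forward: 17,000,000 × 1.043231880856 × 97.97 = KRW 1,737,492,265.25.
Route B — convert at spot, deposit KRW: 17,000,000 × 99.38 × 1.062943611567 = KRW 1,795,800,714.00.
The quoted forward undervalues MXN, so borrow MXN, convert to KRW at spot, deposit the KRW at 7.60%, and buy MXN forward at 97.97 to cover the loan.
Arbitrage profit = |1,737,492,265.25 − 1,795,800,714.00| = KRW 58,308,449.

KRW 58,308,449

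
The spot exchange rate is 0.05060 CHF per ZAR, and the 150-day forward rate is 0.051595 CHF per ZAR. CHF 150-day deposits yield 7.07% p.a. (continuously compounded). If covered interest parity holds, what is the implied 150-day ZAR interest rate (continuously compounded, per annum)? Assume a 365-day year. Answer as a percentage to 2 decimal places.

2.33%

T = 150/365 years.
By CIP, F/S equals the CHF-to-ZAR growth ratio: 0.051595/0.0506 = 1.0196640.
CHF growth factor: e^(0.0707×150/365) = 1.029481.
So the ZAR growth factor = 1.0096277.
r = ln(1.0096277)/(150/365) = 0.023315 → 2.33%.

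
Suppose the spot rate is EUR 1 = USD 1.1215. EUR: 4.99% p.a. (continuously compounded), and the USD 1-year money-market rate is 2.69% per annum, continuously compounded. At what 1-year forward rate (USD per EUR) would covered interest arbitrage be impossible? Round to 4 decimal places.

T = 1 year.
USD growth factor: e^(0.0269×1) = 1.0272651.
EUR growth factor: e^(0.0499×1) = 1.051166.
So F = 1.1215 × 1.0272651 / 1.051166 = 1.096000 (USD/EUR).

1.0960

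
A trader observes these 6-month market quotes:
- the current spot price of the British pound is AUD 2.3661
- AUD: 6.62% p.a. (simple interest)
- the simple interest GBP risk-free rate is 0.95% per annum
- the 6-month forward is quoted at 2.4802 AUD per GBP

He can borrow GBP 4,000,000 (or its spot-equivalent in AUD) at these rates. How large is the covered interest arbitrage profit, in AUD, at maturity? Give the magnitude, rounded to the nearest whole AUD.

T = 6/12 years.
Invest the GBP and cover forward: 4,000,000 × 1.004750 × 2.4802 = AUD 9,967,923.80.
Convert at spot and invest in AUD: 4,000,000 × 2.3661 × 1.033100 = AUD 9,777,671.64.
The quoted forward overvalues GBP, so borrow AUD, buy GBP at spot, deposit the GBP at 0.95%, and sell the proceeds forward at 2.4802.
The gap between the two covered legs is AUD 190,252.

AUD 190,252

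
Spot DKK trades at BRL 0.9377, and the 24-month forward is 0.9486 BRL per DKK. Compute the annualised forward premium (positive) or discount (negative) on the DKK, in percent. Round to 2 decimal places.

T = 2 years.
DKK trades forward at +1.16242% vs spot over the period.
×(1/T) gives 0.58% p.a.

+0.58%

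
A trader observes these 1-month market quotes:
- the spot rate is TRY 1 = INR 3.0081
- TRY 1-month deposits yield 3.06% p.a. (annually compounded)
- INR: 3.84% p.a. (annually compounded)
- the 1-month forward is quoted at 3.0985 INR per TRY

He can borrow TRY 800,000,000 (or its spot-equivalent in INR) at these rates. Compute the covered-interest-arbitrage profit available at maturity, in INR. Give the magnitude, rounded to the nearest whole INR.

T = 1/12 years.
Keep in TRY, deliver into the forward: 800,000,000·1.002514920196·3.0985 = INR 2,485,033,984.18.
Swap to INR now, deposit: 800,000,000·3.0081·1.003145024158 = INR 2,414,048,437.74.
The quoted forward overvalues TRY, so borrow INR, buy TRY at spot, deposit the TRY at 3.06%, and sell the proceeds forward at 3.0985.
The gap between the two covered legs is INR 70,985,546.

INR 70,985,546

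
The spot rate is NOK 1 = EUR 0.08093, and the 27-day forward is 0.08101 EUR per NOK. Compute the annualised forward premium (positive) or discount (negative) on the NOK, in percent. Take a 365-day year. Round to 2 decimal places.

+1.34%

T = 27/365 years.
Period premium: (0.08101 − 0.08093)/0.08093 = 0.0009885.
Annualise by dividing by T: 0.0009885 / (27/365) = 0.013363 → 1.34%.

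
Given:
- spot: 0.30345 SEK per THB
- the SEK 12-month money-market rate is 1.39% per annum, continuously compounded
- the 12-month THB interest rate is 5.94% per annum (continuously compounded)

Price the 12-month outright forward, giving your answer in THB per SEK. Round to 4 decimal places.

T = 1 year.
Growth of 1 SEK over T: e^(0.0139×1) = 1.0139971.
THB accumulates by e^(0.0594×1) = 1.0611996.
Forward (SEK per THB) = 0.30345 × 1.0139971 / 1.0611996 = 0.2899524.
Quoted the other way: 1/0.2899524 = 3.4488 THB per SEK.

3.4488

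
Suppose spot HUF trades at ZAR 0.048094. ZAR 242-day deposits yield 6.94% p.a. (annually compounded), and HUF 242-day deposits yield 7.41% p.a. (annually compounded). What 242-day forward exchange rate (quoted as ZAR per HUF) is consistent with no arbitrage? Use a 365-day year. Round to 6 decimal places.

T = 242/365 years.
Growth of 1 ZAR over T: (1 + 0.0694)^(242/365) = 1.0454911.
HUF growth factor: (1 + 0.0741)^(242/365) = 1.0485353.
CIP: F = S · (grow ZAR)/(grow HUF) = 0.048094 × 1.0454911/1.0485353 = 0.04795437 ZAR per HUF.

0.047954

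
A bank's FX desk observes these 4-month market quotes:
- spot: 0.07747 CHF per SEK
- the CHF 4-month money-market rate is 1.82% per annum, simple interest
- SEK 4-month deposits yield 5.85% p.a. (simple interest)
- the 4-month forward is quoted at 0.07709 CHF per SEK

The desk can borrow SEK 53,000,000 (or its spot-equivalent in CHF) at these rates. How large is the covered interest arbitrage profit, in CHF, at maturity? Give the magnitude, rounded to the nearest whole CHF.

CHF 34,623

T = 4/12 years.
Keep in SEK, deliver into the forward: 53,000,000·1.019500·0.07709 = CHF 4,165,442.52.
Swap to CHF now, deposit: 53,000,000·0.07747·1.006066667 = CHF 4,130,819.19.
The quoted forward overvalues SEK, so borrow CHF, buy SEK at spot, deposit the SEK at 5.85%, and sell the proceeds forward at 0.07709.
The gap between the two covered legs is CHF 34,623.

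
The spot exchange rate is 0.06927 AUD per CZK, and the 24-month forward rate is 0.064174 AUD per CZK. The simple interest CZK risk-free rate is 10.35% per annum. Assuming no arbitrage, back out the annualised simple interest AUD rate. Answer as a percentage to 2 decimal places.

T = 2 years.
By CIP, F/S equals the AUD-to-CZK growth ratio: 0.064174/0.06927 = 0.9264328.
CZK growth factor: 1 + 0.1035×2 = 1.207000.
Hence g_AUD = 1.1182044.
(1.1182044 − 1)/T = 0.059102, i.e. 5.91%.

5.91%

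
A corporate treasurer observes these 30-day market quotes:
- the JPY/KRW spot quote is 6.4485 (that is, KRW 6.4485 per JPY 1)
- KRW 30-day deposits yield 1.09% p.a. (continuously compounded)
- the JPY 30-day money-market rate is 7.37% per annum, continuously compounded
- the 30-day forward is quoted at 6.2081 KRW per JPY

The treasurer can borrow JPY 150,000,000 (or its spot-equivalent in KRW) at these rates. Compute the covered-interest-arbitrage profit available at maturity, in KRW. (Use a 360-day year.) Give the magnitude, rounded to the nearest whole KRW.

T = 30/360 years.
Route A — deposit JPY, sell forward: 150,000,000 × 1.00616056537 × 6.2081 = KRW 936,951,810.88.
Route B — convert at spot, deposit KRW: 150,000,000 × 6.4485 × 1.00090874599 = KRW 968,154,007.28.
The quoted forward undervalues JPY, so borrow JPY, convert to KRW at spot, deposit the KRW at 1.09%, and buy JPY forward at 6.2081 to cover the loan.
Profit = 968,154,007.28 − 936,951,810.88 = KRW 31,202,196.

KRW 31,202,196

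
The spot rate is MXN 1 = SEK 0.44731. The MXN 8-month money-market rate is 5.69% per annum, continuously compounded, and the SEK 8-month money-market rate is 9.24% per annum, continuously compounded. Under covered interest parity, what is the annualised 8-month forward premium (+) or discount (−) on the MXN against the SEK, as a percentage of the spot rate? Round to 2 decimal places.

+3.59%

T = 8/12 years.
CIP forward (SEK per MXN) = 0.44731 × 1.0635368/1.038662 = 0.45802258.
(F − S)/S ÷ T = (0.45802258 − 0.44731)/0.44731/(8/12) = 0.035923 → 3.59%.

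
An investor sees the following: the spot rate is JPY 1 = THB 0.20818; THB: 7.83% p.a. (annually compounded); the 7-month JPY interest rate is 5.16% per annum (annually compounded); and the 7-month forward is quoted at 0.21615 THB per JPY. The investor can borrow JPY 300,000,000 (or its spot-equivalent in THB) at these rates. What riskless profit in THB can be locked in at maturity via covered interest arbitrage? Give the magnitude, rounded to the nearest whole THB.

THB 1,514,651

T = 7/12 years.
Route A — deposit JPY, sell forward: 300,000,000 × 1.029784072 × 0.21615 = THB 66,776,348.15.
Route B — convert at spot, deposit THB: 300,000,000 × 0.20818 × 1.0449562383 = THB 65,261,696.91.
The quoted forward overvalues JPY, so borrow THB, buy JPY at spot, deposit the JPY at 5.16%, and sell the proceeds forward at 0.21615.
Profit = 66,776,348.15 − 65,261,696.91 = THB 1,514,651.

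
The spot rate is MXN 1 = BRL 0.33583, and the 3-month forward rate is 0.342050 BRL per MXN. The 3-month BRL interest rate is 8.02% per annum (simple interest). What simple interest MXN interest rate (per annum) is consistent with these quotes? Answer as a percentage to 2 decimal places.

0.60%

T = 3/12 years.
By CIP, F/S equals the BRL-to-MXN growth ratio: 0.34205/0.33583 = 1.0185213.
BRL growth factor: 1 + 0.0802×3/12 = 1.020050.
So the MXN growth factor = 1.0015009.
(1.0015009 − 1)/T = 0.006004, i.e. 0.60%.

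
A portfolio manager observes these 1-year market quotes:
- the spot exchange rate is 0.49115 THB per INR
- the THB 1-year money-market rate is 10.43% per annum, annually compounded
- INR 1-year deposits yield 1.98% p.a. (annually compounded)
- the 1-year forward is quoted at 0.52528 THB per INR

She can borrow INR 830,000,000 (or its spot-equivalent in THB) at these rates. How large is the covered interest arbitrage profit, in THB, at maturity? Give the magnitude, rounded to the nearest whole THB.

T = 1 year.
Keep in INR, deliver into the forward: 830,000,000·1.019800·0.52528 = THB 444,614,851.52.
Swap to THB now, deposit: 830,000,000·0.49115·1.104300 = THB 450,172,864.35.
The quoted forward undervalues INR, so borrow INR, convert to THB at spot, deposit the THB at 10.43%, and buy INR forward at 0.52528 to cover the loan.
Profit = 450,172,864.35 − 444,614,851.52 = THB 5,558,013.

THB 5,558,013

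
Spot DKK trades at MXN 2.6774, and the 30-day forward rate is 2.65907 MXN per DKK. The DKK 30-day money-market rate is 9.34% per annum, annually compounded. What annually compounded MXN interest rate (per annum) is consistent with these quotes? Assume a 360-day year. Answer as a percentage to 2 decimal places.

0.69%

T = 30/360 years.
F/S = 2.65907/2.6774 = 0.9931538 = (growth of MXN) / (growth of DKK).
DKK growth factor: (1 + 0.0934)^(30/360) = 1.0074688.
Hence g_MXN = 1.0005715.
r = 1.0005715^(360/30) − 1 = 0.006880 → 0.69%.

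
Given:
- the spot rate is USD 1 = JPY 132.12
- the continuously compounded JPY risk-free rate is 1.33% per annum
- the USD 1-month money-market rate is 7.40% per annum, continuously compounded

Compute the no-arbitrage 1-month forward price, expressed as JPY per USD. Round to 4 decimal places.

131.4534

T = 1/12 years.
Growth of 1 JPY over T: e^(0.0133×1/12) = 1.001108948.
Growth of 1 USD over T: e^(0.0740×1/12) = 1.00618572.
So F = 132.12 × 1.001108948 / 1.00618572 = 131.453380 (JPY/USD).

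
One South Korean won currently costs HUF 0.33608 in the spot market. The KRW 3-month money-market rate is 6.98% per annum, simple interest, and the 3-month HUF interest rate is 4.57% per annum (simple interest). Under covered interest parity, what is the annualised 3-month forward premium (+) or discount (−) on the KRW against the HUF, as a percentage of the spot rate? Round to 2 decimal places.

T = 3/12 years.
CIP forward (HUF per KRW) = 0.33608 × 1.011425/1.017450 = 0.33408985.
(F − S)/S ÷ T = (0.33408985 − 0.33608)/0.33608/(3/12) = -0.023687 → -2.37%.

-2.37%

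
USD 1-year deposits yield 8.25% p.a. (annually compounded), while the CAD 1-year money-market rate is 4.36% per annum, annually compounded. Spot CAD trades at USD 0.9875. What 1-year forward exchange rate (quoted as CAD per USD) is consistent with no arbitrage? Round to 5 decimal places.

T = 1 year.
Growth of 1 USD over T: (1 + 0.0825)^1 = 1.082500.
CAD accumulates by (1 + 0.0436)^1 = 1.043600.
So F = 0.9875 × 1.082500 / 1.043600 = 1.024309 (USD/CAD).
Invert for CAD per USD: 1 / 1.024309 = 0.97627.

0.97627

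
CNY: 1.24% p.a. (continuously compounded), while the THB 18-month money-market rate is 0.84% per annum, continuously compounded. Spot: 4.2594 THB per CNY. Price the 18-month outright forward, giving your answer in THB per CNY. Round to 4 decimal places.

4.2339

T = 18/12 years.
THB growth factor: e^(0.0084×18/12) = 1.0126797.
Growth of 1 CNY over T: e^(0.0124×18/12) = 1.0187741.
So F = 4.2594 × 1.0126797 / 1.0187741 = 4.233920 (THB/CNY).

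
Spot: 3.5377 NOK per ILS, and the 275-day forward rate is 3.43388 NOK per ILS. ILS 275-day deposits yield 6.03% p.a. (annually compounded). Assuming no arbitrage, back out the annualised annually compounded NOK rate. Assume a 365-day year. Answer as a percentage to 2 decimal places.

T = 275/365 years.
F/S = 3.43388/3.5377 = 0.9706532 = (growth of NOK) / (growth of ILS).
The ILS side grows by (1 + 0.0603)^(275/365) = 1.0451019.
So the NOK growth factor = 1.0144315.
Annualise: 1.0144315^(365/275) − 1 = 0.019200 = 1.92%.

1.92%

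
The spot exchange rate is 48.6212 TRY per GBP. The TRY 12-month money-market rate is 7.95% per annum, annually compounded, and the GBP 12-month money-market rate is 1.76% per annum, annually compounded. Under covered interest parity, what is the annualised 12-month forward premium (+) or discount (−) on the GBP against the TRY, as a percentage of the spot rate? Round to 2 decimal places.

T = 1 year.
F = S · g_TRY/g_GBP = 48.6212 × 1.079500/1.017600 = 51.5787985.
(F − S)/S ÷ T = (51.5787985 − 48.6212)/48.6212/1 = 0.060829 → 6.08%.

+6.08%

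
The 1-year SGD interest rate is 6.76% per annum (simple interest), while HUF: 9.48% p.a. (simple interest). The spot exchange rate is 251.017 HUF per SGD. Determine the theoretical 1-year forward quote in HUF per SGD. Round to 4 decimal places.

257.4123

T = 1 year.
Growth of 1 HUF over T: 1 + 0.0948×1 = 1.094800.
SGD accumulates by 1 + 0.0676×1 = 1.067600.
CIP: F = S · (grow HUF)/(grow SGD) = 251.017 × 1.094800/1.067600 = 257.412338 HUF per SGD.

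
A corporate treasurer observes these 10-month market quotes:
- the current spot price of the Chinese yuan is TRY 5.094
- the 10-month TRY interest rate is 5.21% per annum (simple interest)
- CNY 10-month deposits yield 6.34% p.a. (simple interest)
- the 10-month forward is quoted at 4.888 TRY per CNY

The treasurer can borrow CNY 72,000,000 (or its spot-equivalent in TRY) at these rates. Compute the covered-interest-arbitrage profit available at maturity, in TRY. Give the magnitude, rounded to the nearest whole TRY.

TRY 12,161,892

T = 10/12 years.
Invest the CNY and cover forward: 72,000,000 × 1.05283333333 × 4.888 = TRY 370,529,952.00.
Convert at spot and invest in TRY: 72,000,000 × 5.094 × 1.04341666667 = TRY 382,691,844.00.
The quoted forward undervalues CNY, so borrow CNY, convert to TRY at spot, deposit the TRY at 5.21%, and buy CNY forward at 4.888 to cover the loan.
Arbitrage profit = |370,529,952.00 − 382,691,844.00| = TRY 12,161,892.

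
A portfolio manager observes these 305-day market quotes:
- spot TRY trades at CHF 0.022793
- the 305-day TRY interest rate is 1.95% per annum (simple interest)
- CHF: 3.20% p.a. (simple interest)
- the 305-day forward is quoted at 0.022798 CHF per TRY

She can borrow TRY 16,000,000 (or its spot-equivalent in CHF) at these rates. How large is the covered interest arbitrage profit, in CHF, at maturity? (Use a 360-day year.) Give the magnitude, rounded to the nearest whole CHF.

T = 305/360 years.
Invest the TRY and cover forward: 16,000,000 × 1.01652083 × 0.022798 = CHF 370,794.27.
Convert at spot and invest in CHF: 16,000,000 × 0.022793 × 1.02711111 = CHF 374,575.10.
The quoted forward undervalues TRY, so borrow TRY, convert to CHF at spot, deposit the CHF at 3.20%, and buy TRY forward at 0.022798 to cover the loan.
Profit = 374,575.10 − 370,794.27 = CHF 3,781.

CHF 3,781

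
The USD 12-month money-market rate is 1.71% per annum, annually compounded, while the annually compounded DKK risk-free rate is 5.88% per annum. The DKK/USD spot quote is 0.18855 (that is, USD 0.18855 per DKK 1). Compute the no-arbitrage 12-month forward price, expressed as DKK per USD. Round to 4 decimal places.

5.5211

T = 1 year.
USD accumulates by (1 + 0.0171)^1 = 1.017100.
Growth of 1 DKK over T: (1 + 0.0588)^1 = 1.058800.
Forward (USD per DKK) = 0.18855 × 1.017100 / 1.058800 = 0.1811241.
Quoted the other way: 1/0.1811241 = 5.5211 DKK per USD.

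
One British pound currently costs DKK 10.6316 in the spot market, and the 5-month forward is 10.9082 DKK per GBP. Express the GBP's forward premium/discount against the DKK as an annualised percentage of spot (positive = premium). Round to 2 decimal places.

T = 5/12 years.
GBP trades forward at +2.60168% vs spot over the period.
Per annum: 0.0260168 / (5/12) = 0.062440 = 6.24%.

+6.24%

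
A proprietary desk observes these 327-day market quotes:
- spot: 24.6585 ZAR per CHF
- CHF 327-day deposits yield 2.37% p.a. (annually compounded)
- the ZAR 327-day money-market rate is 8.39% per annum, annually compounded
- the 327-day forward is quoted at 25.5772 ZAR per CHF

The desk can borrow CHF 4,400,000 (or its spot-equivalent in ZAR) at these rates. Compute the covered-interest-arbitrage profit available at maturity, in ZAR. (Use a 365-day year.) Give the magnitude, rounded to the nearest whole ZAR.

ZAR 1,691,798

T = 327/365 years.
Invest the CHF and cover forward: 4,400,000 × 1.02120663378 × 25.5772 = ZAR 114,926,267.78.
Convert at spot and invest in ZAR: 4,400,000 × 24.6585 × 1.07484664045 = ZAR 116,618,065.89.
The quoted forward undervalues CHF, so borrow CHF, convert to ZAR at spot, deposit the ZAR at 8.39%, and buy CHF forward at 25.5772 to cover the loan.
Arbitrage profit = |114,926,267.78 − 116,618,065.89| = ZAR 1,691,798.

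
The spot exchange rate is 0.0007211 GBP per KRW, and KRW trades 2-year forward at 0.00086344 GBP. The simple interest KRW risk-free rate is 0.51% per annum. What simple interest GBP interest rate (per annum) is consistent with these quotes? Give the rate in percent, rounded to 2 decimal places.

T = 2 years.
By CIP, F/S equals the GBP-to-KRW growth ratio: 0.00086344/0.0007211 = 1.1973929.
The KRW side grows by 1 + 0.0051×2 = 1.010200.
That pins the GBP growth at 1.2096063.
(1.2096063 − 1)/T = 0.104803, i.e. 10.48%.

10.48%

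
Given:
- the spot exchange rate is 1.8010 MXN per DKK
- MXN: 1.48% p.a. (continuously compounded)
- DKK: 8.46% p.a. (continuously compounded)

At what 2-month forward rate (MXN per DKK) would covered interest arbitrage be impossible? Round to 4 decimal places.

T = 2/12 years.
MXN accumulates by e^(0.0148×2/12) = 1.0024697.
DKK accumulates by e^(0.0846×2/12) = 1.0141999.
Forward (MXN per DKK) = 1.801 × 1.0024697 / 1.0141999 = 1.780170.

1.7802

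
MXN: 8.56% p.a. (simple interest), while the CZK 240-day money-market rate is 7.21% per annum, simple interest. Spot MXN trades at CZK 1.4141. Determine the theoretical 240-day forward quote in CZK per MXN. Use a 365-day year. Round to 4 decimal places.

1.4022

T = 240/365 years.
CZK accumulates by 1 + 0.0721×240/365 = 1.0474082.
Growth of 1 MXN over T: 1 + 0.0856×240/365 = 1.0562849.
CIP: F = S · (grow CZK)/(grow MXN) = 1.4141 × 1.0474082/1.0562849 = 1.402216 CZK per MXN.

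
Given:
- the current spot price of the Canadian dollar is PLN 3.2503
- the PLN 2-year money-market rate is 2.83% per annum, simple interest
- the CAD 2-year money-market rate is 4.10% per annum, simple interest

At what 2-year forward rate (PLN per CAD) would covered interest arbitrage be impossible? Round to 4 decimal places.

T = 2 years.
Growth of 1 PLN over T: 1 + 0.0283×2 = 1.056600.
Growth of 1 CAD over T: 1 + 0.0410×2 = 1.082000.
So F = 3.2503 × 1.056600 / 1.082000 = 3.173999 (PLN/CAD).

3.1740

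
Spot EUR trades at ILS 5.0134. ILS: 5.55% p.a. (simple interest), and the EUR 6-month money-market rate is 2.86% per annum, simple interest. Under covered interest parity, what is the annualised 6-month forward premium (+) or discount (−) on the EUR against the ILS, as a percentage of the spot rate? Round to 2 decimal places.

+2.65%

T = 6/12 years.
CIP forward (ILS per EUR) = 5.0134 × 1.027750/1.014300 = 5.0798796.
(F − S)/S ÷ T = (5.0798796 − 5.0134)/5.0134/(6/12) = 0.026521 → 2.65%.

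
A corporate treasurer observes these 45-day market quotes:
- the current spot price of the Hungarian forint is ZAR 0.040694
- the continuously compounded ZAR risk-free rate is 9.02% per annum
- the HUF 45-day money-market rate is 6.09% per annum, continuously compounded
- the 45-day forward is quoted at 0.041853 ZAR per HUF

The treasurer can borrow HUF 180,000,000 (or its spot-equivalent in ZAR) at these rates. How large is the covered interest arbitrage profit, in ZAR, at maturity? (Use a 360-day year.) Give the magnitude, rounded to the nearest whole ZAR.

T = 45/360 years.
Route A — deposit HUF, sell forward: 180,000,000 × 1.007641549 × 0.041853 = ZAR 7,591,107.92.
Route B — convert at spot, deposit ZAR: 180,000,000 × 0.040694 × 1.011338802 = ZAR 7,407,975.82.
The quoted forward overvalues HUF, so borrow ZAR, buy HUF at spot, deposit the HUF at 6.09%, and sell the proceeds forward at 0.041853.
Arbitrage profit = |7,591,107.92 − 7,407,975.82| = ZAR 183,132.

ZAR 183,132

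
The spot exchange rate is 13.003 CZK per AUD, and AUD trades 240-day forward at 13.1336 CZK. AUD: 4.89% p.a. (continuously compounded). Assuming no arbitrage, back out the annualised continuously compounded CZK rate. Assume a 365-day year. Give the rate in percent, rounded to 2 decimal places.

6.41%

T = 240/365 years.
CIP gives F = S · g_CZK/g_AUD, so g_CZK/g_AUD = 13.1336/13.003 = 1.0100438.
AUD growth factor: e^(0.0489×240/365) = 1.0326759.
Hence g_CZK = 1.0430479.
r = ln(1.0430479)/(240/365) = 0.064099 → 6.41%.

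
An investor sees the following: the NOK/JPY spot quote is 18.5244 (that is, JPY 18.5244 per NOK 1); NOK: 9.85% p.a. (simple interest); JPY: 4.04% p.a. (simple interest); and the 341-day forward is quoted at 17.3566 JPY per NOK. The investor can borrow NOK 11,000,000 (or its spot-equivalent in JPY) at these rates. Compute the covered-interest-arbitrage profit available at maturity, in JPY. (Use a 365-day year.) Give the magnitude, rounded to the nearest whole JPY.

T = 341/365 years.
Route A — deposit NOK, sell forward: 11,000,000 × 1.09202328767 × 17.3566 = JPY 208,491,925.34.
Route B — convert at spot, deposit JPY: 11,000,000 × 18.5244 × 1.03774356164 = JPY 211,459,345.17.
The quoted forward undervalues NOK, so borrow NOK, convert to JPY at spot, deposit the JPY at 4.04%, and buy NOK forward at 17.3566 to cover the loan.
Arbitrage profit = |208,491,925.34 − 211,459,345.17| = JPY 2,967,420.

JPY 2,967,420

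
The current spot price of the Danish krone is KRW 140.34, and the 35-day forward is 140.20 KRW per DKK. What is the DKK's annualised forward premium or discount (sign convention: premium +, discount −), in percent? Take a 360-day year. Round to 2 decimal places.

T = 35/360 years.
(F − S)/S = (140.20 − 140.34)/140.34 = -0.0009976.
Annualise by dividing by T: -0.0009976 / (35/360) = -0.010261 → -1.03%.

-1.03%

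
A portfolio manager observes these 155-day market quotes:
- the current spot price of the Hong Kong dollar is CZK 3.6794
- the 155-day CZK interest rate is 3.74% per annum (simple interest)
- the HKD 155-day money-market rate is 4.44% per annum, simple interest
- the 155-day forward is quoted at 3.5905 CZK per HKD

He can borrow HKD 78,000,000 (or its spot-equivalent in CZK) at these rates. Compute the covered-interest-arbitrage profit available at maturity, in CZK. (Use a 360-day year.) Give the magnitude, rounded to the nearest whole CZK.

T = 155/360 years.
Invest the HKD and cover forward: 78,000,000 × 1.01911666667 × 3.5905 = CZK 285,412,794.55.
Convert at spot and invest in CZK: 78,000,000 × 3.6794 × 1.01610277778 = CZK 291,614,587.72.
The quoted forward undervalues HKD, so borrow HKD, convert to CZK at spot, deposit the CZK at 3.74%, and buy HKD forward at 3.5905 to cover the loan.
The gap between the two covered legs is CZK 6,201,793.

CZK 6,201,793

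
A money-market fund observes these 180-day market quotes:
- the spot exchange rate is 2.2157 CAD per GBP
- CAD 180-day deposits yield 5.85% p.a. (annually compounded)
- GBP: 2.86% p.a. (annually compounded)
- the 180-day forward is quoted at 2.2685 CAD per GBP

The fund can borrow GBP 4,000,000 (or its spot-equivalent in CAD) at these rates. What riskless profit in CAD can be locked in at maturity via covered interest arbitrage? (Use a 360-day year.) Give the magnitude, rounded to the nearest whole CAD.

CAD 84,491

T = 180/360 years.
Invest the GBP and cover forward: 4,000,000 × 1.014199191 × 2.2685 = CAD 9,202,843.46.
Convert at spot and invest in CAD: 4,000,000 × 2.2157 × 1.028834292 = CAD 9,118,352.56.
The quoted forward overvalues GBP, so borrow CAD, buy GBP at spot, deposit the GBP at 2.86%, and sell the proceeds forward at 2.2685.
The gap between the two covered legs is CAD 84,491.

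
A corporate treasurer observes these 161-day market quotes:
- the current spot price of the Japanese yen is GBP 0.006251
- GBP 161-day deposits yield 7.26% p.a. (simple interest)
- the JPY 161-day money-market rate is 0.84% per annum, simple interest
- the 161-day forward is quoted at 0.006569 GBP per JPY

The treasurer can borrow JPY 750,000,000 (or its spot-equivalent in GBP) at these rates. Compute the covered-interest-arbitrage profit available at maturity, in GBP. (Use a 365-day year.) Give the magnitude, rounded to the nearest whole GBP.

T = 161/365 years.
Invest the JPY and cover forward: 750,000,000 × 1.003705205 × 0.006569 = GBP 4,945,004.62.
Convert at spot and invest in GBP: 750,000,000 × 0.006251 × 1.032023562 = GBP 4,838,384.46.
The quoted forward overvalues JPY, so borrow GBP, buy JPY at spot, deposit the JPY at 0.84%, and sell the proceeds forward at 0.006569.
The gap between the two covered legs is GBP 106,620.

GBP 106,620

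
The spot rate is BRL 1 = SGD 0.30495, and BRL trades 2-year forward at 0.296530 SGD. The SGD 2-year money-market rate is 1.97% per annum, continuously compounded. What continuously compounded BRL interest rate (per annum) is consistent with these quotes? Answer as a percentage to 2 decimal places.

T = 2 years.
CIP gives F = S · g_SGD/g_BRL, so g_SGD/g_BRL = 0.29653/0.30495 = 0.9723889.
SGD growth factor: e^(0.0197×2) = 1.0401865.
That pins the BRL growth at 1.0697227.
r = ln(1.0697227)/2 = 0.033700 → 3.37%.

3.37%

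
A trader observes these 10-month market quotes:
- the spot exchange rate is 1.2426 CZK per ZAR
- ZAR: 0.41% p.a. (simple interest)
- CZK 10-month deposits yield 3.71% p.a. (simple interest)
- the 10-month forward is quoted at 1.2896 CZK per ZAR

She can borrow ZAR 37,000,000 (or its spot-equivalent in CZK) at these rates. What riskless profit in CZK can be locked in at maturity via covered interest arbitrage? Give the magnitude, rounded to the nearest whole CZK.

T = 10/12 years.
Invest the ZAR and cover forward: 37,000,000 × 1.0034166667 × 1.2896 = CZK 47,878,226.93.
Convert at spot and invest in CZK: 37,000,000 × 1.2426 × 1.0309166667 = CZK 47,397,630.85.
The quoted forward overvalues ZAR, so borrow CZK, buy ZAR at spot, deposit the ZAR at 0.41%, and sell the proceeds forward at 1.2896.
The gap between the two covered legs is CZK 480,596.

CZK 480,596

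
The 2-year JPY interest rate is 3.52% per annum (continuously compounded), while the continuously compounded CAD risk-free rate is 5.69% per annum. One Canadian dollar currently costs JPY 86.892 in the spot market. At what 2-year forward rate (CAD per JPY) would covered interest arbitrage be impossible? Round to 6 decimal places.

0.012019

T = 2 years.
JPY accumulates by e^(0.0352×2) = 1.0729373.
CAD growth factor: e^(0.0569×2) = 1.120528.
CIP: F = S · (grow JPY)/(grow CAD) = 86.892 × 1.0729373/1.120528 = 83.20155 JPY per CAD.
Quoted the other way: 1/83.20155 = 0.012019 CAD per JPY.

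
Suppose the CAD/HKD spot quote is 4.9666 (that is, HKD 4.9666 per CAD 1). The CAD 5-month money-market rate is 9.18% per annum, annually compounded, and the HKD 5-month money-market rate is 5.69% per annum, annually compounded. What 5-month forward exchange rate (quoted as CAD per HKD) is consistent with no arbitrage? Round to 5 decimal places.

T = 5/12 years.
Growth of 1 HKD over T: (1 + 0.0569)^(5/12) = 1.0233263.
CAD accumulates by (1 + 0.0918)^(5/12) = 1.0372727.
CIP: F = S · (grow HKD)/(grow CAD) = 4.9666 × 1.0233263/1.0372727 = 4.899823 HKD per CAD.
Quoted the other way: 1/4.899823 = 0.20409 CAD per HKD.

0.20409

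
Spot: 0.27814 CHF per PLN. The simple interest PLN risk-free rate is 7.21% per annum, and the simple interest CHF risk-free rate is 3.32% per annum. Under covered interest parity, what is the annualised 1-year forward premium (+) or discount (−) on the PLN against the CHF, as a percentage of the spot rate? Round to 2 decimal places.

-3.63%

T = 1 year.
F = S · g_CHF/g_PLN = 0.27814 × 1.033200/1.072100 = 0.26804799.
Annualised premium = (F − S)/S × (1/T) = (0.26804799 − 0.27814)/0.27814 ÷ 1 = -3.63%.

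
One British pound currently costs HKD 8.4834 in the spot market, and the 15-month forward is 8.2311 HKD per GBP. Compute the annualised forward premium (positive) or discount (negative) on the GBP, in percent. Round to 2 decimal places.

T = 15/12 years.
Period premium: (8.2311 − 8.4834)/8.4834 = -0.0297404.
Annualise by dividing by T: -0.0297404 / (15/12) = -0.023792 → -2.38%.

-2.38%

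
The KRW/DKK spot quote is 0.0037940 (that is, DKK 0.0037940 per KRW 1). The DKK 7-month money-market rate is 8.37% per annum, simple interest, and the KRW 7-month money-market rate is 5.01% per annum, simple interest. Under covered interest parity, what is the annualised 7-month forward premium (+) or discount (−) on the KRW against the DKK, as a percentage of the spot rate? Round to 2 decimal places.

T = 7/12 years.
No-arbitrage forward: 0.003794 × 1.048825 / 1.029225 = 0.0038662509 DKK/KRW.
Annualised premium = (F − S)/S × (1/T) = (0.0038662509 − 0.003794)/0.003794 ÷ (7/12) = 3.26%.

+3.26%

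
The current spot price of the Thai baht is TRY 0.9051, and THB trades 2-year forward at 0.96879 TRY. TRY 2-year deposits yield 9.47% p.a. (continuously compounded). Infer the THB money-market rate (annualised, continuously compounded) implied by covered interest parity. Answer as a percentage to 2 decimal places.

T = 2 years.
CIP gives F = S · g_TRY/g_THB, so g_TRY/g_THB = 0.96879/0.9051 = 1.0703679.
TRY growth factor: e^(0.0947×2) = 1.2085243.
So the THB growth factor = 1.1290738.
Take logs: ln 1.1290738 / 2 = 0.060699, so 6.07%.

6.07%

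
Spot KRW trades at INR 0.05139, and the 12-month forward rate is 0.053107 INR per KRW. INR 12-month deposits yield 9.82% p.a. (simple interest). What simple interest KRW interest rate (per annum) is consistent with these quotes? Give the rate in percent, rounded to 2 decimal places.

T = 1 year.
CIP gives F = S · g_INR/g_KRW, so g_INR/g_KRW = 0.053107/0.05139 = 1.0334112.
The INR side grows by 1 + 0.0982×1 = 1.098200.
That pins the KRW growth at 1.0626941.
(1.0626941 − 1)/T = 0.062694, i.e. 6.27%.

6.27%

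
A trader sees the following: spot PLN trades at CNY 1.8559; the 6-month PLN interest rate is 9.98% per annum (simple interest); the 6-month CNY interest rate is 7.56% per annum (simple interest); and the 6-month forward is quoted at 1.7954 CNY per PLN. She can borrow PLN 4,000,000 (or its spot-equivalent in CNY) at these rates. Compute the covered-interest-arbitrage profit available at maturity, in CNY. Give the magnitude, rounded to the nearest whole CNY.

CNY 164,250

T = 6/12 years.
Keep in PLN, deliver into the forward: 4,000,000·1.049900·1.7954 = CNY 7,539,961.84.
Swap to CNY now, deposit: 4,000,000·1.8559·1.037800 = CNY 7,704,212.08.
The quoted forward undervalues PLN, so borrow PLN, convert to CNY at spot, deposit the CNY at 7.56%, and buy PLN forward at 1.7954 to cover the loan.
Arbitrage profit = |7,539,961.84 − 7,704,212.08| = CNY 164,250.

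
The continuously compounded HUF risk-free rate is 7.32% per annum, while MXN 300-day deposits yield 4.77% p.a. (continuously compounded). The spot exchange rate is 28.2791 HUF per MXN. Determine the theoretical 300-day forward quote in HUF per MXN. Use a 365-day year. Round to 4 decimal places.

28.8781

T = 300/365 years.
Growth of 1 HUF over T: e^(0.0732×300/365) = 1.06201111.
MXN accumulates by e^(0.0477×300/365) = 1.03998416.
Forward (HUF per MXN) = 28.2791 × 1.06201111 / 1.03998416 = 28.878054.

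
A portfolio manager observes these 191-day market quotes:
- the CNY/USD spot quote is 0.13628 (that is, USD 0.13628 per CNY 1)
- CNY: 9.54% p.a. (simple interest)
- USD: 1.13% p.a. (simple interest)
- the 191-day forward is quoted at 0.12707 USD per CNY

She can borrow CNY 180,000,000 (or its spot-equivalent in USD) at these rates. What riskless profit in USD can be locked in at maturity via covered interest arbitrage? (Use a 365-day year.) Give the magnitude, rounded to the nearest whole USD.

USD 661,014

T = 191/365 years.
Invest the CNY and cover forward: 180,000,000 × 1.0499216438 × 0.12707 = USD 24,014,437.79.
Convert at spot and invest in USD: 180,000,000 × 0.13628 × 1.0059131507 = USD 24,675,451.95.
The quoted forward undervalues CNY, so borrow CNY, convert to USD at spot, deposit the USD at 1.13%, and buy CNY forward at 0.12707 to cover the loan.
Arbitrage profit = |24,014,437.79 − 24,675,451.95| = USD 661,014.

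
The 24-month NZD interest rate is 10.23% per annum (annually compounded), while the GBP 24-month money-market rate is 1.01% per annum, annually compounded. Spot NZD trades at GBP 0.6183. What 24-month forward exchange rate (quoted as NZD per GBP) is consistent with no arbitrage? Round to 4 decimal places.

T = 2 years.
GBP accumulates by (1 + 0.0101)^2 = 1.020302.
NZD growth factor: (1 + 0.1023)^2 = 1.2150653.
CIP: F = S · (grow GBP)/(grow NZD) = 0.6183 × 1.020302/1.2150653 = 0.5191924 GBP per NZD.
Quoted the other way: 1/0.5191924 = 1.9261 NZD per GBP.

1.9261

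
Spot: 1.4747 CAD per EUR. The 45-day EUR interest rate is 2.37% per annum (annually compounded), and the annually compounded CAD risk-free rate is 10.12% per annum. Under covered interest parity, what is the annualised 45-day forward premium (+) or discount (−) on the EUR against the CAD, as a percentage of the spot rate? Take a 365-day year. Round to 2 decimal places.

+7.33%

T = 45/365 years.
No-arbitrage forward: 1.4747 × 1.0119559 / 1.002892 = 1.4880280 CAD/EUR.
Annualised premium = (F − S)/S × (1/T) = (1.4880280 − 1.4747)/1.4747 ÷ (45/365) = 7.33%.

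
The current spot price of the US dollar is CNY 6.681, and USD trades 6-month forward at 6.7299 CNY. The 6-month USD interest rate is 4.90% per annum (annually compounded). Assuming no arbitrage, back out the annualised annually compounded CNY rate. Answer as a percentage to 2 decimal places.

T = 6/12 years.
CIP gives F = S · g_CNY/g_USD, so g_CNY/g_USD = 6.7299/6.681 = 1.0073193.
The USD side grows by (1 + 0.0490)^(6/12) = 1.024207.
So the CNY growth factor = 1.0317035.
r = 1.0317035^(12/6) − 1 = 0.064412 → 6.44%.

6.44%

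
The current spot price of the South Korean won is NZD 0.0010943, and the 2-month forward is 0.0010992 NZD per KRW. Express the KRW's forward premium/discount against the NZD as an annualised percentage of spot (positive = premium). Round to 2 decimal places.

T = 2/12 years.
Period premium: (0.0010992 − 0.0010943)/0.0010943 = 0.0044777.
Per annum: 0.0044777 / (2/12) = 0.026866 = 2.69%.

+2.69%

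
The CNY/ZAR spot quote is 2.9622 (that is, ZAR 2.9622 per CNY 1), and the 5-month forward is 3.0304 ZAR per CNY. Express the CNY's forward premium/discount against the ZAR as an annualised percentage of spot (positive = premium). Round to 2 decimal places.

T = 5/12 years.
Period premium: (3.0304 − 2.9622)/2.9622 = 0.0230234.
×(1/T) gives 5.53% p.a.

+5.53%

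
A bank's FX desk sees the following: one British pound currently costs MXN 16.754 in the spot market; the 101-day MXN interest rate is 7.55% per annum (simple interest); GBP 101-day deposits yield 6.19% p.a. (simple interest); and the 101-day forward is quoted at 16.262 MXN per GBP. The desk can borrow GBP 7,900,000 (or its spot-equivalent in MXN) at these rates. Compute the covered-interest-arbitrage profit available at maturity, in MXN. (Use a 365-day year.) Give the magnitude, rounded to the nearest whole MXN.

T = 101/365 years.
Invest the GBP and cover forward: 7,900,000 × 1.01712849315 × 16.262 = MXN 130,670,294.09.
Convert at spot and invest in MXN: 7,900,000 × 16.754 × 1.02089178082 = MXN 135,121,765.08.
The quoted forward undervalues GBP, so borrow GBP, convert to MXN at spot, deposit the MXN at 7.55%, and buy GBP forward at 16.262 to cover the loan.
Arbitrage profit = |130,670,294.09 − 135,121,765.08| = MXN 4,451,471.

MXN 4,451,471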